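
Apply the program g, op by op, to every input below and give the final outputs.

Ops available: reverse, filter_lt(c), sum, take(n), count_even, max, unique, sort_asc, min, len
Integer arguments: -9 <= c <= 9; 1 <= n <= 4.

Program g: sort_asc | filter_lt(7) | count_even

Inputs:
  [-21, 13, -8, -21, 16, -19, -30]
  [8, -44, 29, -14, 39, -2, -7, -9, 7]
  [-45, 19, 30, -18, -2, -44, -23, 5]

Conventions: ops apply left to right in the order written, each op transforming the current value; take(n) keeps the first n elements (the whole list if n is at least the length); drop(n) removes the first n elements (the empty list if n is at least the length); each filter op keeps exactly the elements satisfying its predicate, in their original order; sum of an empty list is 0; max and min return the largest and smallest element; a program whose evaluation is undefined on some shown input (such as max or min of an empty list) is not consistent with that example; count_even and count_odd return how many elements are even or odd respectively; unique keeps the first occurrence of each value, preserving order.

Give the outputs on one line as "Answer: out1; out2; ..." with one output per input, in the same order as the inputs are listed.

2; 3; 3

Execution, op by op:
  [-21, 13, -8, -21, 16, -19, -30] -> [-30, -21, -21, -19, -8, 13, 16] -> [-30, -21, -21, -19, -8] -> 2
  [8, -44, 29, -14, 39, -2, -7, -9, 7] -> [-44, -14, -9, -7, -2, 7, 8, 29, 39] -> [-44, -14, -9, -7, -2] -> 3
  [-45, 19, 30, -18, -2, -44, -23, 5] -> [-45, -44, -23, -18, -2, 5, 19, 30] -> [-45, -44, -23, -18, -2, 5] -> 3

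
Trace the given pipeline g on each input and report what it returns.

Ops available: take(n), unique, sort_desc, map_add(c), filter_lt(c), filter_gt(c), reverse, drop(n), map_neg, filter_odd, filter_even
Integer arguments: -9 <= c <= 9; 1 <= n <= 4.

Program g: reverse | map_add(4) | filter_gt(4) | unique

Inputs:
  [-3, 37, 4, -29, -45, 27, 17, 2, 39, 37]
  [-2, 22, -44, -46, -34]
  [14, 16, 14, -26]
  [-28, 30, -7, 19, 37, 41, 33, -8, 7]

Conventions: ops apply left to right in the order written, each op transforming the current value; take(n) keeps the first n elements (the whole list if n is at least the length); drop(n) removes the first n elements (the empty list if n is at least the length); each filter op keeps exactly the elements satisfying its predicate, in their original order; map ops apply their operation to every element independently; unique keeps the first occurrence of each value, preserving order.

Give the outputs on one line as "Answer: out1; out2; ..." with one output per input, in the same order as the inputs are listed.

[41, 43, 6, 21, 31, 8]; [26]; [18, 20]; [11, 37, 45, 41, 23, 34]

Execution, op by op:
  [-3, 37, 4, -29, -45, 27, 17, 2, 39, 37] -> [37, 39, 2, 17, 27, -45, -29, 4, 37, -3] -> [41, 43, 6, 21, 31, -41, -25, 8, 41, 1] -> [41, 43, 6, 21, 31, 8, 41] -> [41, 43, 6, 21, 31, 8]
  [-2, 22, -44, -46, -34] -> [-34, -46, -44, 22, -2] -> [-30, -42, -40, 26, 2] -> [26] -> [26]
  [14, 16, 14, -26] -> [-26, 14, 16, 14] -> [-22, 18, 20, 18] -> [18, 20, 18] -> [18, 20]
  [-28, 30, -7, 19, 37, 41, 33, -8, 7] -> [7, -8, 33, 41, 37, 19, -7, 30, -28] -> [11, -4, 37, 45, 41, 23, -3, 34, -24] -> [11, 37, 45, 41, 23, 34] -> [11, 37, 45, 41, 23, 34]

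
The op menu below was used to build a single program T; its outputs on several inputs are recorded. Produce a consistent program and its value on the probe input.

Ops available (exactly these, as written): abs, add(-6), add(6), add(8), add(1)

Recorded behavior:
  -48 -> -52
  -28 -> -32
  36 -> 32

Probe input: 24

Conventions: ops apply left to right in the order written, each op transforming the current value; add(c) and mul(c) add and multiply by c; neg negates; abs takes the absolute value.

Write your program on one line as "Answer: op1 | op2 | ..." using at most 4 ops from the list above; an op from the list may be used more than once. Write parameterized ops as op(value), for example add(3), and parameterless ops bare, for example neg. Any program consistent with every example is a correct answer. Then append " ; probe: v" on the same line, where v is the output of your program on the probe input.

add(-6) | add(8) | add(-6) ; probe: 20

Check, running the answer program on each example:
  -48 -> -54 -> -46 -> -52
  -28 -> -34 -> -26 -> -32
  36 -> 30 -> 38 -> 32
  probe: 24 -> 18 -> 26 -> 20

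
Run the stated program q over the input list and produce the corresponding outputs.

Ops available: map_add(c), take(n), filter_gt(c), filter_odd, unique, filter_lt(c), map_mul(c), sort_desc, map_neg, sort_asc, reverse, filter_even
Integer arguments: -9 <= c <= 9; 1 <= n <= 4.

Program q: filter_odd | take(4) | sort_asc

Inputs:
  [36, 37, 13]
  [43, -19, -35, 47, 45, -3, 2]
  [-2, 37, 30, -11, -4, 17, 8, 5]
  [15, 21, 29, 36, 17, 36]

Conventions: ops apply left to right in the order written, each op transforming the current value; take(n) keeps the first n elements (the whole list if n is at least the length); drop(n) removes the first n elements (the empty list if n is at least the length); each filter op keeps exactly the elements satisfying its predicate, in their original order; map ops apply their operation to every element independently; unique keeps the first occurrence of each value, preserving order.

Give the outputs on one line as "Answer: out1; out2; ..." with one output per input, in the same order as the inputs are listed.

Execution, op by op:
  [36, 37, 13] -> [37, 13] -> [37, 13] -> [13, 37]
  [43, -19, -35, 47, 45, -3, 2] -> [43, -19, -35, 47, 45, -3] -> [43, -19, -35, 47] -> [-35, -19, 43, 47]
  [-2, 37, 30, -11, -4, 17, 8, 5] -> [37, -11, 17, 5] -> [37, -11, 17, 5] -> [-11, 5, 17, 37]
  [15, 21, 29, 36, 17, 36] -> [15, 21, 29, 17] -> [15, 21, 29, 17] -> [15, 17, 21, 29]

[13, 37]; [-35, -19, 43, 47]; [-11, 5, 17, 37]; [15, 17, 21, 29]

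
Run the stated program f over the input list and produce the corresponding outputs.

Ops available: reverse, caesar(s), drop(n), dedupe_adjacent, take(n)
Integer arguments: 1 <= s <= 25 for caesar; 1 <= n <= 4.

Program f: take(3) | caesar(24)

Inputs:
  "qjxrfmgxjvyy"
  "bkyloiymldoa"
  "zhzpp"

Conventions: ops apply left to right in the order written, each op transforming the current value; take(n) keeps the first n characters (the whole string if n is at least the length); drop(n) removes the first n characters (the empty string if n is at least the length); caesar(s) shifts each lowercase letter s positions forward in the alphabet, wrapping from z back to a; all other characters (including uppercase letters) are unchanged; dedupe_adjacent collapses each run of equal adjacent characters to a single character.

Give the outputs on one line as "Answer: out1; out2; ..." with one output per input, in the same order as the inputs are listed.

Execution, op by op:
  "qjxrfmgxjvyy" -> "qjx" -> "ohv"
  "bkyloiymldoa" -> "bky" -> "ziw"
  "zhzpp" -> "zhz" -> "xfx"

"ohv"; "ziw"; "xfx"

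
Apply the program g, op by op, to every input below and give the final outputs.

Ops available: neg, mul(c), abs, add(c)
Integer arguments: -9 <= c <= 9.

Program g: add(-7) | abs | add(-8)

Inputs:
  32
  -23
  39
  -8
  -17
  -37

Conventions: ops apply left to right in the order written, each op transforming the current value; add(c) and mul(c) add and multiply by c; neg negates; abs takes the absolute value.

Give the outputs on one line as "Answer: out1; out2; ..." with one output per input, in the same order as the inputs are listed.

Execution, op by op:
  32 -> 25 -> 25 -> 17
  -23 -> -30 -> 30 -> 22
  39 -> 32 -> 32 -> 24
  -8 -> -15 -> 15 -> 7
  -17 -> -24 -> 24 -> 16
  -37 -> -44 -> 44 -> 36

17; 22; 24; 7; 16; 36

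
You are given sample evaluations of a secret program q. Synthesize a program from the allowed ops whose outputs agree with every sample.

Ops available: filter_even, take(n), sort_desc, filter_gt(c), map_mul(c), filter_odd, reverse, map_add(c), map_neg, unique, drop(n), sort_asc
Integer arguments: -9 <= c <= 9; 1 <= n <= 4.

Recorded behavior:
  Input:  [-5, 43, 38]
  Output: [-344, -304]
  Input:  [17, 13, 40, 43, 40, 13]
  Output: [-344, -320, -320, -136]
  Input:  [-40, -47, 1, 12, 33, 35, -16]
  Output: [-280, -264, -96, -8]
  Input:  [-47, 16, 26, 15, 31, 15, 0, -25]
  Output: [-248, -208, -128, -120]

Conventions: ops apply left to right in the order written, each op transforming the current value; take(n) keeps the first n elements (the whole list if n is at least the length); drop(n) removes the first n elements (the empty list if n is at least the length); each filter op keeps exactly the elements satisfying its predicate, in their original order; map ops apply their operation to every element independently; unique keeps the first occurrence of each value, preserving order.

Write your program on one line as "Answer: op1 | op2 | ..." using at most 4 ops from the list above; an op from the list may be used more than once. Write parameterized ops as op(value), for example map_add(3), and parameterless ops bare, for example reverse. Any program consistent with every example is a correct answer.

filter_gt(-2) | sort_desc | map_mul(-8) | take(4)

Check, running the answer program on each example:
  [-5, 43, 38] -> [43, 38] -> [43, 38] -> [-344, -304] -> [-344, -304]
  [17, 13, 40, 43, 40, 13] -> [17, 13, 40, 43, 40, 13] -> [43, 40, 40, 17, 13, 13] -> [-344, -320, -320, -136, -104, -104] -> [-344, -320, -320, -136]
  [-40, -47, 1, 12, 33, 35, -16] -> [1, 12, 33, 35] -> [35, 33, 12, 1] -> [-280, -264, -96, -8] -> [-280, -264, -96, -8]
  [-47, 16, 26, 15, 31, 15, 0, -25] -> [16, 26, 15, 31, 15, 0] -> [31, 26, 16, 15, 15, 0] -> [-248, -208, -128, -120, -120, 0] -> [-248, -208, -128, -120]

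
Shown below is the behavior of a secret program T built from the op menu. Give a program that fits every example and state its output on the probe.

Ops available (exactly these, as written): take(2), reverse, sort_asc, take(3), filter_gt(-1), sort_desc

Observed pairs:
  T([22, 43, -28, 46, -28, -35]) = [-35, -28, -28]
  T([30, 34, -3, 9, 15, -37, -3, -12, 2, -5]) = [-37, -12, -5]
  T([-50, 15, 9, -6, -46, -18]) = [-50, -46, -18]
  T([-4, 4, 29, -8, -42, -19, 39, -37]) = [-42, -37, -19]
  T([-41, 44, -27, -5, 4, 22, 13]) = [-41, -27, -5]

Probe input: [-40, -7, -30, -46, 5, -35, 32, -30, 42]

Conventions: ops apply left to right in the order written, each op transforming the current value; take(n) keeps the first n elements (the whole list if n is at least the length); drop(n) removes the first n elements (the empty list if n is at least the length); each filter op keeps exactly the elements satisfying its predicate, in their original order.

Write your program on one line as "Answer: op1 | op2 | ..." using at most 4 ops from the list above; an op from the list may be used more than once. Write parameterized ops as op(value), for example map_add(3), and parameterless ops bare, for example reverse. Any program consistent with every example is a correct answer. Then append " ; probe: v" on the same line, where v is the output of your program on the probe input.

reverse | sort_asc | take(3) ; probe: [-46, -40, -35]

Check, running the answer program on each example:
  [22, 43, -28, 46, -28, -35] -> [-35, -28, 46, -28, 43, 22] -> [-35, -28, -28, 22, 43, 46] -> [-35, -28, -28]
  [30, 34, -3, 9, 15, -37, -3, -12, 2, -5] -> [-5, 2, -12, -3, -37, 15, 9, -3, 34, 30] -> [-37, -12, -5, -3, -3, 2, 9, 15, 30, 34] -> [-37, -12, -5]
  [-50, 15, 9, -6, -46, -18] -> [-18, -46, -6, 9, 15, -50] -> [-50, -46, -18, -6, 9, 15] -> [-50, -46, -18]
  [-4, 4, 29, -8, -42, -19, 39, -37] -> [-37, 39, -19, -42, -8, 29, 4, -4] -> [-42, -37, -19, -8, -4, 4, 29, 39] -> [-42, -37, -19]
  [-41, 44, -27, -5, 4, 22, 13] -> [13, 22, 4, -5, -27, 44, -41] -> [-41, -27, -5, 4, 13, 22, 44] -> [-41, -27, -5]
  probe: [-40, -7, -30, -46, 5, -35, 32, -30, 42] -> [42, -30, 32, -35, 5, -46, -30, -7, -40] -> [-46, -40, -35, -30, -30, -7, 5, 32, 42] -> [-46, -40, -35]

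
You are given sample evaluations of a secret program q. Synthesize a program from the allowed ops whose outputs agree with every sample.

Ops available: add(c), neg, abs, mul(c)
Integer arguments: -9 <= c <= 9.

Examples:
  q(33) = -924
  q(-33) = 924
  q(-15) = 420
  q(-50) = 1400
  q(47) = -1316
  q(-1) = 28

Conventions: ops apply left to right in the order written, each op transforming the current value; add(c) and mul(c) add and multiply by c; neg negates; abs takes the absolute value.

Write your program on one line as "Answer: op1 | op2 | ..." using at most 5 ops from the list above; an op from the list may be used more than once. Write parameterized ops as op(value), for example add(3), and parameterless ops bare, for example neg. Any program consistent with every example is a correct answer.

neg | mul(-4) | neg | mul(7)

Check, running the answer program on each example:
  33 -> -33 -> 132 -> -132 -> -924
  -33 -> 33 -> -132 -> 132 -> 924
  -15 -> 15 -> -60 -> 60 -> 420
  -50 -> 50 -> -200 -> 200 -> 1400
  47 -> -47 -> 188 -> -188 -> -1316
  -1 -> 1 -> -4 -> 4 -> 28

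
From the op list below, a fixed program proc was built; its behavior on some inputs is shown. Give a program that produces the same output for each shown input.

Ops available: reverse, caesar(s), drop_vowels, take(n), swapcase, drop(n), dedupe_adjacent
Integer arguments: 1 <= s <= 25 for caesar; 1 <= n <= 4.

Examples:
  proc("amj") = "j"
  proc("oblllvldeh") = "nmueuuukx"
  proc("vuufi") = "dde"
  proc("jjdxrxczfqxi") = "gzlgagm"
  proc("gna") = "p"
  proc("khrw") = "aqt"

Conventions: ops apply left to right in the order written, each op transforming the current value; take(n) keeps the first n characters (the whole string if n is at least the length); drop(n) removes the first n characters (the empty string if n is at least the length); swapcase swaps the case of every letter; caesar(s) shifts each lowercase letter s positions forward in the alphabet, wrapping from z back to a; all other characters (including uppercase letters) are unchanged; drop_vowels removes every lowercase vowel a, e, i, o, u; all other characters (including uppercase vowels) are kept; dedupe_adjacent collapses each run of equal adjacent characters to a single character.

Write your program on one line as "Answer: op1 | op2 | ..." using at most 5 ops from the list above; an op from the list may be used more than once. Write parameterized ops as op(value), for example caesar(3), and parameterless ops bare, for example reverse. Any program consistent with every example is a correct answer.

reverse | caesar(21) | drop_vowels | drop(1) | caesar(14)

Check, running the answer program on each example:
  "amj" -> "jma" -> "ehv" -> "hv" -> "v" -> "j"
  "oblllvldeh" -> "hedlvlllbo" -> "czygqgggwj" -> "czygqgggwj" -> "zygqgggwj" -> "nmueuuukx"
  "vuufi" -> "ifuuv" -> "dappq" -> "dppq" -> "ppq" -> "dde"
  "jjdxrxczfqxi" -> "ixqfzcxrxdjj" -> "dslauxsmsyee" -> "dslxsmsy" -> "slxsmsy" -> "gzlgagm"
  "gna" -> "ang" -> "vib" -> "vb" -> "b" -> "p"
  "khrw" -> "wrhk" -> "rmcf" -> "rmcf" -> "mcf" -> "aqt"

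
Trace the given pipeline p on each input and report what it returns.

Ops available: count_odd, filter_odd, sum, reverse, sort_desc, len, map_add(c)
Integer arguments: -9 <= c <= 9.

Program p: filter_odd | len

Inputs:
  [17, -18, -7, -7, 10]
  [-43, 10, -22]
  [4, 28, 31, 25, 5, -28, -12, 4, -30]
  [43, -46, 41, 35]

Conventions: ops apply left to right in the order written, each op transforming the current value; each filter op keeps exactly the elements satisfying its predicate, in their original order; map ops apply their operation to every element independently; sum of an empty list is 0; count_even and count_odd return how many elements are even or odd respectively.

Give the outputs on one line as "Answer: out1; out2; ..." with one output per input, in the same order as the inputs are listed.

3; 1; 3; 3

Execution, op by op:
  [17, -18, -7, -7, 10] -> [17, -7, -7] -> 3
  [-43, 10, -22] -> [-43] -> 1
  [4, 28, 31, 25, 5, -28, -12, 4, -30] -> [31, 25, 5] -> 3
  [43, -46, 41, 35] -> [43, 41, 35] -> 3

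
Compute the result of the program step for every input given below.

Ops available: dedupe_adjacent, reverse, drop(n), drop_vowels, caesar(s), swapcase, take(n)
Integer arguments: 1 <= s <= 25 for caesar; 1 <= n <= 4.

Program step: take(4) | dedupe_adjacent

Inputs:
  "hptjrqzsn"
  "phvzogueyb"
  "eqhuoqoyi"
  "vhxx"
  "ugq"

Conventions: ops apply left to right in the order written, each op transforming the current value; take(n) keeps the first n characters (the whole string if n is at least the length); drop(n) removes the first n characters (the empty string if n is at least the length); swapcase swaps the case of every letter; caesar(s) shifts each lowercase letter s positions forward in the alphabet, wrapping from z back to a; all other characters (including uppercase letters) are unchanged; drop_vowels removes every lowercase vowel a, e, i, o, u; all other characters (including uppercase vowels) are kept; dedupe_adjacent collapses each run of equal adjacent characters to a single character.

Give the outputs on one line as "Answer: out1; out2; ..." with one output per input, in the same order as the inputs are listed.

"hptj"; "phvz"; "eqhu"; "vhx"; "ugq"

Execution, op by op:
  "hptjrqzsn" -> "hptj" -> "hptj"
  "phvzogueyb" -> "phvz" -> "phvz"
  "eqhuoqoyi" -> "eqhu" -> "eqhu"
  "vhxx" -> "vhxx" -> "vhx"
  "ugq" -> "ugq" -> "ugq"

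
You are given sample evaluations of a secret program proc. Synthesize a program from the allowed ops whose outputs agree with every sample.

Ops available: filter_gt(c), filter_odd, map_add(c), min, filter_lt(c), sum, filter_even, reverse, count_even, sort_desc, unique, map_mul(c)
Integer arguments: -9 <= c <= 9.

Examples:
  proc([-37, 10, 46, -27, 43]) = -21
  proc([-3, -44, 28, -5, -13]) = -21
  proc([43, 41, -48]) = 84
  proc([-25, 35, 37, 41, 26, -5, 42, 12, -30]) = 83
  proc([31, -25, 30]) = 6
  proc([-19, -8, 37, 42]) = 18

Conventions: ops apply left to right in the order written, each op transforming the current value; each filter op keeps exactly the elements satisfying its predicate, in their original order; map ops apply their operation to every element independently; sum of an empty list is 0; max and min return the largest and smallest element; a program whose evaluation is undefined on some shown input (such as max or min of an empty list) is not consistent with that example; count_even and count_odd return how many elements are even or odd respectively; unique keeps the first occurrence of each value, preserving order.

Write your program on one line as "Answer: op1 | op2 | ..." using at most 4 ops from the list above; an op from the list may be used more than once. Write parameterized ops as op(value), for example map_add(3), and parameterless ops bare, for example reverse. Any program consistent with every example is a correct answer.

sort_desc | filter_odd | sum

Check, running the answer program on each example:
  [-37, 10, 46, -27, 43] -> [46, 43, 10, -27, -37] -> [43, -27, -37] -> -21
  [-3, -44, 28, -5, -13] -> [28, -3, -5, -13, -44] -> [-3, -5, -13] -> -21
  [43, 41, -48] -> [43, 41, -48] -> [43, 41] -> 84
  [-25, 35, 37, 41, 26, -5, 42, 12, -30] -> [42, 41, 37, 35, 26, 12, -5, -25, -30] -> [41, 37, 35, -5, -25] -> 83
  [31, -25, 30] -> [31, 30, -25] -> [31, -25] -> 6
  [-19, -8, 37, 42] -> [42, 37, -8, -19] -> [37, -19] -> 18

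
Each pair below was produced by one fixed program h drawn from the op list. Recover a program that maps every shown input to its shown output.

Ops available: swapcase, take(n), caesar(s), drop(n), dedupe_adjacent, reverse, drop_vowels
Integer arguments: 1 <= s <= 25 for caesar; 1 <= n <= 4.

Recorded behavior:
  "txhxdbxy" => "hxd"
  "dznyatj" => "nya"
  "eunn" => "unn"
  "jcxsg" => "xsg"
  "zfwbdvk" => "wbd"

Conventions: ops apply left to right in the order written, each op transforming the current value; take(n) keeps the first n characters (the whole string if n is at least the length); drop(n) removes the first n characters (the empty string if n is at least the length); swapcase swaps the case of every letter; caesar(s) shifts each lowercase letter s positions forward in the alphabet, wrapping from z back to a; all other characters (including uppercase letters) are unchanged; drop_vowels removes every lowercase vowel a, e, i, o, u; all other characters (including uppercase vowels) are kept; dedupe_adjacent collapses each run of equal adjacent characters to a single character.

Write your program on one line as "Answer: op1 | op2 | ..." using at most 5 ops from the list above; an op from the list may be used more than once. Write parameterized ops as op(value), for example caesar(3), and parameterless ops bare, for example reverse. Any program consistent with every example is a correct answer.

drop(1) | take(4) | reverse | take(3) | reverse

Check, running the answer program on each example:
  "txhxdbxy" -> "xhxdbxy" -> "xhxd" -> "dxhx" -> "dxh" -> "hxd"
  "dznyatj" -> "znyatj" -> "znya" -> "aynz" -> "ayn" -> "nya"
  "eunn" -> "unn" -> "unn" -> "nnu" -> "nnu" -> "unn"
  "jcxsg" -> "cxsg" -> "cxsg" -> "gsxc" -> "gsx" -> "xsg"
  "zfwbdvk" -> "fwbdvk" -> "fwbd" -> "dbwf" -> "dbw" -> "wbd"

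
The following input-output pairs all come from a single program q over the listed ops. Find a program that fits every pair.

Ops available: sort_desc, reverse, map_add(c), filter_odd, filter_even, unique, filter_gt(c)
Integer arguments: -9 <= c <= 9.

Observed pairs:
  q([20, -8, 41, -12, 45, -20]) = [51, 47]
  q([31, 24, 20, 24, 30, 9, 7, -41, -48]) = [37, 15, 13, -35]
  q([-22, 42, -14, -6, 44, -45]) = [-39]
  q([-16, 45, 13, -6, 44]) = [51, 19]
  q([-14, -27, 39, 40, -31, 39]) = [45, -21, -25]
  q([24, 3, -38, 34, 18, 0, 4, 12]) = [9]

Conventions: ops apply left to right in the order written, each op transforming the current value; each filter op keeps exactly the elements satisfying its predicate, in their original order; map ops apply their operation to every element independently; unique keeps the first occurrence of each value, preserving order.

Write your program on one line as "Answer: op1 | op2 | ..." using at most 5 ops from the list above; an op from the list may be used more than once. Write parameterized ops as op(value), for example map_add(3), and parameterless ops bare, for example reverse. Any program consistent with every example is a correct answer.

map_add(6) | sort_desc | filter_odd | unique

Check, running the answer program on each example:
  [20, -8, 41, -12, 45, -20] -> [26, -2, 47, -6, 51, -14] -> [51, 47, 26, -2, -6, -14] -> [51, 47] -> [51, 47]
  [31, 24, 20, 24, 30, 9, 7, -41, -48] -> [37, 30, 26, 30, 36, 15, 13, -35, -42] -> [37, 36, 30, 30, 26, 15, 13, -35, -42] -> [37, 15, 13, -35] -> [37, 15, 13, -35]
  [-22, 42, -14, -6, 44, -45] -> [-16, 48, -8, 0, 50, -39] -> [50, 48, 0, -8, -16, -39] -> [-39] -> [-39]
  [-16, 45, 13, -6, 44] -> [-10, 51, 19, 0, 50] -> [51, 50, 19, 0, -10] -> [51, 19] -> [51, 19]
  [-14, -27, 39, 40, -31, 39] -> [-8, -21, 45, 46, -25, 45] -> [46, 45, 45, -8, -21, -25] -> [45, 45, -21, -25] -> [45, -21, -25]
  [24, 3, -38, 34, 18, 0, 4, 12] -> [30, 9, -32, 40, 24, 6, 10, 18] -> [40, 30, 24, 18, 10, 9, 6, -32] -> [9] -> [9]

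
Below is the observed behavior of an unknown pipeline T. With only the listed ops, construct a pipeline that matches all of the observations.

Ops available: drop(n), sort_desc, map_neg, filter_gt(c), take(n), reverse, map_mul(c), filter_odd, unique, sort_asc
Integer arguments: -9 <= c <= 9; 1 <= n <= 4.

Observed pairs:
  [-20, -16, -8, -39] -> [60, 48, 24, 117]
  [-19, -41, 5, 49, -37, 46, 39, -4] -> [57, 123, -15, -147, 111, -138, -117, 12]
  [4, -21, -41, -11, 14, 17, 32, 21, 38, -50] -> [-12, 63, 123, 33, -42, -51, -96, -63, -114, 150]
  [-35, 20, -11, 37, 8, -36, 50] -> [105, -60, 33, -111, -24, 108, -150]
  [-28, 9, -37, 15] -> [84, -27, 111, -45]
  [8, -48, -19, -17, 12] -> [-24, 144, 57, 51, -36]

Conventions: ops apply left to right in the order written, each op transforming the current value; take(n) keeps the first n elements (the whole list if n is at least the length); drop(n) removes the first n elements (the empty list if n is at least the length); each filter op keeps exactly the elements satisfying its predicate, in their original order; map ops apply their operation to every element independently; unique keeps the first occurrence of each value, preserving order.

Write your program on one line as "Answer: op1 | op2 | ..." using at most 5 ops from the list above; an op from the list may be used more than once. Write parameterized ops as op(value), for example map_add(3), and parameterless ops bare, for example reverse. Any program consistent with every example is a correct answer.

reverse | map_mul(3) | reverse | map_neg

Check, running the answer program on each example:
  [-20, -16, -8, -39] -> [-39, -8, -16, -20] -> [-117, -24, -48, -60] -> [-60, -48, -24, -117] -> [60, 48, 24, 117]
  [-19, -41, 5, 49, -37, 46, 39, -4] -> [-4, 39, 46, -37, 49, 5, -41, -19] -> [-12, 117, 138, -111, 147, 15, -123, -57] -> [-57, -123, 15, 147, -111, 138, 117, -12] -> [57, 123, -15, -147, 111, -138, -117, 12]
  [4, -21, -41, -11, 14, 17, 32, 21, 38, -50] -> [-50, 38, 21, 32, 17, 14, -11, -41, -21, 4] -> [-150, 114, 63, 96, 51, 42, -33, -123, -63, 12] -> [12, -63, -123, -33, 42, 51, 96, 63, 114, -150] -> [-12, 63, 123, 33, -42, -51, -96, -63, -114, 150]
  [-35, 20, -11, 37, 8, -36, 50] -> [50, -36, 8, 37, -11, 20, -35] -> [150, -108, 24, 111, -33, 60, -105] -> [-105, 60, -33, 111, 24, -108, 150] -> [105, -60, 33, -111, -24, 108, -150]
  [-28, 9, -37, 15] -> [15, -37, 9, -28] -> [45, -111, 27, -84] -> [-84, 27, -111, 45] -> [84, -27, 111, -45]
  [8, -48, -19, -17, 12] -> [12, -17, -19, -48, 8] -> [36, -51, -57, -144, 24] -> [24, -144, -57, -51, 36] -> [-24, 144, 57, 51, -36]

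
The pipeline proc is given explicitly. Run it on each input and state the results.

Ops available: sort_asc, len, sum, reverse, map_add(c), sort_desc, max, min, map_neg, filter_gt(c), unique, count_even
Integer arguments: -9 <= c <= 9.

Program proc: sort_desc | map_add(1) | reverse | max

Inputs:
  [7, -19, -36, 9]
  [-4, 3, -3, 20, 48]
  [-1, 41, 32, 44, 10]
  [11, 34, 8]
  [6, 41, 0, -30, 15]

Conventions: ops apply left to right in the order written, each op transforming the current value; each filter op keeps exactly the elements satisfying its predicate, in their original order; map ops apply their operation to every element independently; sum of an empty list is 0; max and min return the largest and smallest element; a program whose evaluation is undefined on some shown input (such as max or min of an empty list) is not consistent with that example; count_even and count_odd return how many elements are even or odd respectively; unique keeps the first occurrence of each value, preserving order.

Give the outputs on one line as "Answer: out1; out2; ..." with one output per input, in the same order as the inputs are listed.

10; 49; 45; 35; 42

Execution, op by op:
  [7, -19, -36, 9] -> [9, 7, -19, -36] -> [10, 8, -18, -35] -> [-35, -18, 8, 10] -> 10
  [-4, 3, -3, 20, 48] -> [48, 20, 3, -3, -4] -> [49, 21, 4, -2, -3] -> [-3, -2, 4, 21, 49] -> 49
  [-1, 41, 32, 44, 10] -> [44, 41, 32, 10, -1] -> [45, 42, 33, 11, 0] -> [0, 11, 33, 42, 45] -> 45
  [11, 34, 8] -> [34, 11, 8] -> [35, 12, 9] -> [9, 12, 35] -> 35
  [6, 41, 0, -30, 15] -> [41, 15, 6, 0, -30] -> [42, 16, 7, 1, -29] -> [-29, 1, 7, 16, 42] -> 42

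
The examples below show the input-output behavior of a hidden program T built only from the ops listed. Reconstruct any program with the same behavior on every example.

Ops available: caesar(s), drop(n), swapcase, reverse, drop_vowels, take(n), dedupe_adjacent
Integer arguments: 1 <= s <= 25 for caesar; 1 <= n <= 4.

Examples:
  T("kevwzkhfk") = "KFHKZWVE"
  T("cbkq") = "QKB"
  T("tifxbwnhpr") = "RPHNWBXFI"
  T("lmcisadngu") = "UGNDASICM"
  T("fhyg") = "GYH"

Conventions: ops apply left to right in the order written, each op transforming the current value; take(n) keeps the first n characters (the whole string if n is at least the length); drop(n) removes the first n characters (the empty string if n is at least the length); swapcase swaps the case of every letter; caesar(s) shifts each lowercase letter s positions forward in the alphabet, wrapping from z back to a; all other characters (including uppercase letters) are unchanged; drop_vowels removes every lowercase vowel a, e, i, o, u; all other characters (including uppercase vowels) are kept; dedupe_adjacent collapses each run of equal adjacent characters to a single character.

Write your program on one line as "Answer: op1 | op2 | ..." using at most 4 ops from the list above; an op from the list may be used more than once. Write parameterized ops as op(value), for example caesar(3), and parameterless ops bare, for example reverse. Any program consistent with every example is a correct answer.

drop(1) | reverse | swapcase

Check, running the answer program on each example:
  "kevwzkhfk" -> "evwzkhfk" -> "kfhkzwve" -> "KFHKZWVE"
  "cbkq" -> "bkq" -> "qkb" -> "QKB"
  "tifxbwnhpr" -> "ifxbwnhpr" -> "rphnwbxfi" -> "RPHNWBXFI"
  "lmcisadngu" -> "mcisadngu" -> "ugndasicm" -> "UGNDASICM"
  "fhyg" -> "hyg" -> "gyh" -> "GYH"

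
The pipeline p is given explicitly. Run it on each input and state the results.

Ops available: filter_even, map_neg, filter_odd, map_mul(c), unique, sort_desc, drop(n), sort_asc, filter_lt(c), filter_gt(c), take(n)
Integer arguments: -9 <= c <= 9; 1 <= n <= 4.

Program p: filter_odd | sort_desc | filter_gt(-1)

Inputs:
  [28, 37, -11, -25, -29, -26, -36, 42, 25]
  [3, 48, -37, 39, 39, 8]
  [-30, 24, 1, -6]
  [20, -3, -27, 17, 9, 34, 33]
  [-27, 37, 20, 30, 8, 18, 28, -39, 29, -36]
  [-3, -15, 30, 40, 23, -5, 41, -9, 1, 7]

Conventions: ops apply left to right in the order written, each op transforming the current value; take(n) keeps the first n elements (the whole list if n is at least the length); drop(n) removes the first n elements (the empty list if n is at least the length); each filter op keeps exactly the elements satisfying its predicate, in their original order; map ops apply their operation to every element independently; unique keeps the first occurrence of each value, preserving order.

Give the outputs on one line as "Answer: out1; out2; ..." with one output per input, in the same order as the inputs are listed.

[37, 25]; [39, 39, 3]; [1]; [33, 17, 9]; [37, 29]; [41, 23, 7, 1]

Execution, op by op:
  [28, 37, -11, -25, -29, -26, -36, 42, 25] -> [37, -11, -25, -29, 25] -> [37, 25, -11, -25, -29] -> [37, 25]
  [3, 48, -37, 39, 39, 8] -> [3, -37, 39, 39] -> [39, 39, 3, -37] -> [39, 39, 3]
  [-30, 24, 1, -6] -> [1] -> [1] -> [1]
  [20, -3, -27, 17, 9, 34, 33] -> [-3, -27, 17, 9, 33] -> [33, 17, 9, -3, -27] -> [33, 17, 9]
  [-27, 37, 20, 30, 8, 18, 28, -39, 29, -36] -> [-27, 37, -39, 29] -> [37, 29, -27, -39] -> [37, 29]
  [-3, -15, 30, 40, 23, -5, 41, -9, 1, 7] -> [-3, -15, 23, -5, 41, -9, 1, 7] -> [41, 23, 7, 1, -3, -5, -9, -15] -> [41, 23, 7, 1]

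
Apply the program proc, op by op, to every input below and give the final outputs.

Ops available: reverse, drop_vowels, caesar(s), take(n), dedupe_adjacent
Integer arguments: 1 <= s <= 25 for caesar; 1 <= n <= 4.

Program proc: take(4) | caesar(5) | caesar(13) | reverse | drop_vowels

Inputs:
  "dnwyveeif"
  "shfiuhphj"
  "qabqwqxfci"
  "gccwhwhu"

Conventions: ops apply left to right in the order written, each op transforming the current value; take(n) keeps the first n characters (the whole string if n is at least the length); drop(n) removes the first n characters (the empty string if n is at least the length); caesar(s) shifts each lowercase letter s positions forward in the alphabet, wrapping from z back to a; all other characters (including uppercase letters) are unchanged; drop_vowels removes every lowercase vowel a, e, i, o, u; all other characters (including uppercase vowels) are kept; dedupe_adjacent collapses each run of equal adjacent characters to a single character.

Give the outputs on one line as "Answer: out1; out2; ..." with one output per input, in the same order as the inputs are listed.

Execution, op by op:
  "dnwyveeif" -> "dnwy" -> "isbd" -> "vfoq" -> "qofv" -> "qfv"
  "shfiuhphj" -> "shfi" -> "xmkn" -> "kzxa" -> "axzk" -> "xzk"
  "qabqwqxfci" -> "qabq" -> "vfgv" -> "isti" -> "itsi" -> "ts"
  "gccwhwhu" -> "gccw" -> "lhhb" -> "yuuo" -> "ouuy" -> "y"

"qfv"; "xzk"; "ts"; "y"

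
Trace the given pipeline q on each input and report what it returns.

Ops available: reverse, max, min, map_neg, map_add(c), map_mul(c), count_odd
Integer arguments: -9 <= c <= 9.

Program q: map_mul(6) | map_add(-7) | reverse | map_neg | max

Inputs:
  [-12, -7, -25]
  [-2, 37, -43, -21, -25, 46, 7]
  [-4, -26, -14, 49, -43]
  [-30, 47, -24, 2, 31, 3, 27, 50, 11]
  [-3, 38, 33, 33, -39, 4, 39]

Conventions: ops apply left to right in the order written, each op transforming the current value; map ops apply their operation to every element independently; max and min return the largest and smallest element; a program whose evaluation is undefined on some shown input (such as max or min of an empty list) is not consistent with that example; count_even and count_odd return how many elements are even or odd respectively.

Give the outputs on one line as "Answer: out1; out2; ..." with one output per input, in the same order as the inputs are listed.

157; 265; 265; 187; 241

Execution, op by op:
  [-12, -7, -25] -> [-72, -42, -150] -> [-79, -49, -157] -> [-157, -49, -79] -> [157, 49, 79] -> 157
  [-2, 37, -43, -21, -25, 46, 7] -> [-12, 222, -258, -126, -150, 276, 42] -> [-19, 215, -265, -133, -157, 269, 35] -> [35, 269, -157, -133, -265, 215, -19] -> [-35, -269, 157, 133, 265, -215, 19] -> 265
  [-4, -26, -14, 49, -43] -> [-24, -156, -84, 294, -258] -> [-31, -163, -91, 287, -265] -> [-265, 287, -91, -163, -31] -> [265, -287, 91, 163, 31] -> 265
  [-30, 47, -24, 2, 31, 3, 27, 50, 11] -> [-180, 282, -144, 12, 186, 18, 162, 300, 66] -> [-187, 275, -151, 5, 179, 11, 155, 293, 59] -> [59, 293, 155, 11, 179, 5, -151, 275, -187] -> [-59, -293, -155, -11, -179, -5, 151, -275, 187] -> 187
  [-3, 38, 33, 33, -39, 4, 39] -> [-18, 228, 198, 198, -234, 24, 234] -> [-25, 221, 191, 191, -241, 17, 227] -> [227, 17, -241, 191, 191, 221, -25] -> [-227, -17, 241, -191, -191, -221, 25] -> 241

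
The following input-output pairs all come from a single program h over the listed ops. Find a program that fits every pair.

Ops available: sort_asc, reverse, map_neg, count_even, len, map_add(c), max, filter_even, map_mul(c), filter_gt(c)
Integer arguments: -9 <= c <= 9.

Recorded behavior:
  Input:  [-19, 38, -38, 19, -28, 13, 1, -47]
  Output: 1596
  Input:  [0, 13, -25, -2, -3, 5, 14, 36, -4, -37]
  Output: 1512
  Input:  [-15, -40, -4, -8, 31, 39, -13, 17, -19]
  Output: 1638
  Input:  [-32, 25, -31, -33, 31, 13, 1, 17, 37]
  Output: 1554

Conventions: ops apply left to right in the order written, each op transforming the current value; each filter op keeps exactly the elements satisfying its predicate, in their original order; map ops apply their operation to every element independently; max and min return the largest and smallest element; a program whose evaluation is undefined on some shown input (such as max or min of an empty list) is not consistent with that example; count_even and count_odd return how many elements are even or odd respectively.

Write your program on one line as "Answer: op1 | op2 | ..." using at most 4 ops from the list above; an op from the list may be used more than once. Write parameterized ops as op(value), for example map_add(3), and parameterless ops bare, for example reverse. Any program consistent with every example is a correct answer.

reverse | map_mul(7) | map_mul(6) | max

Check, running the answer program on each example:
  [-19, 38, -38, 19, -28, 13, 1, -47] -> [-47, 1, 13, -28, 19, -38, 38, -19] -> [-329, 7, 91, -196, 133, -266, 266, -133] -> [-1974, 42, 546, -1176, 798, -1596, 1596, -798] -> 1596
  [0, 13, -25, -2, -3, 5, 14, 36, -4, -37] -> [-37, -4, 36, 14, 5, -3, -2, -25, 13, 0] -> [-259, -28, 252, 98, 35, -21, -14, -175, 91, 0] -> [-1554, -168, 1512, 588, 210, -126, -84, -1050, 546, 0] -> 1512
  [-15, -40, -4, -8, 31, 39, -13, 17, -19] -> [-19, 17, -13, 39, 31, -8, -4, -40, -15] -> [-133, 119, -91, 273, 217, -56, -28, -280, -105] -> [-798, 714, -546, 1638, 1302, -336, -168, -1680, -630] -> 1638
  [-32, 25, -31, -33, 31, 13, 1, 17, 37] -> [37, 17, 1, 13, 31, -33, -31, 25, -32] -> [259, 119, 7, 91, 217, -231, -217, 175, -224] -> [1554, 714, 42, 546, 1302, -1386, -1302, 1050, -1344] -> 1554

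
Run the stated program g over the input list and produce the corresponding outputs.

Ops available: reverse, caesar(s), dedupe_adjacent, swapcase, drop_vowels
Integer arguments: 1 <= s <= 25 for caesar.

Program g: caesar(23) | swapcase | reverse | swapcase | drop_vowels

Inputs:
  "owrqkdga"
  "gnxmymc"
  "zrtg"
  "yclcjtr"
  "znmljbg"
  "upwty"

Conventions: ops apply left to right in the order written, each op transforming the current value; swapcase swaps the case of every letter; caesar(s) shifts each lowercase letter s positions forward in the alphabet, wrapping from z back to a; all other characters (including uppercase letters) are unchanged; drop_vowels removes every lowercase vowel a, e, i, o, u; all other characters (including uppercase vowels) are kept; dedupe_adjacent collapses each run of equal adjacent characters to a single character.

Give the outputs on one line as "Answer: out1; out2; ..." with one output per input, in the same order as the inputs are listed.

"xdhntl"; "zjvjkd"; "dqw"; "qgzzv"; "dygjkw"; "vqtmr"

Execution, op by op:
  "owrqkdga" -> "ltonhadx" -> "LTONHADX" -> "XDAHNOTL" -> "xdahnotl" -> "xdhntl"
  "gnxmymc" -> "dkujvjz" -> "DKUJVJZ" -> "ZJVJUKD" -> "zjvjukd" -> "zjvjkd"
  "zrtg" -> "woqd" -> "WOQD" -> "DQOW" -> "dqow" -> "dqw"
  "yclcjtr" -> "vzizgqo" -> "VZIZGQO" -> "OQGZIZV" -> "oqgzizv" -> "qgzzv"
  "znmljbg" -> "wkjigyd" -> "WKJIGYD" -> "DYGIJKW" -> "dygijkw" -> "dygjkw"
  "upwty" -> "rmtqv" -> "RMTQV" -> "VQTMR" -> "vqtmr" -> "vqtmr"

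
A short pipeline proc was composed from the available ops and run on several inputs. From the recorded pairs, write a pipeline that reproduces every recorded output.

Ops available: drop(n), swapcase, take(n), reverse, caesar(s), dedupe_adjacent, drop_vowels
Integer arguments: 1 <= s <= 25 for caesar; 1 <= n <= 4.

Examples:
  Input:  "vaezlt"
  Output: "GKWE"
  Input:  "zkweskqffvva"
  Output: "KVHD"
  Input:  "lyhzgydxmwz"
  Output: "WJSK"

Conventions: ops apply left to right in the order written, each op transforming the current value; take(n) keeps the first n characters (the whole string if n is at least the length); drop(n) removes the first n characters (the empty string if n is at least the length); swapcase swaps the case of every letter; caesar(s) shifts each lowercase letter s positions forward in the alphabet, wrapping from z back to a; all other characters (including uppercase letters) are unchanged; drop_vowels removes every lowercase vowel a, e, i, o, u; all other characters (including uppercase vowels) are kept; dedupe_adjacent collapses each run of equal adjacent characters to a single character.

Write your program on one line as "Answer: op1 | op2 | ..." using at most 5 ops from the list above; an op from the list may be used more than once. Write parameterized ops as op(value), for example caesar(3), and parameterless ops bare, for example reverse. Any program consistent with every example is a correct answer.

drop_vowels | take(4) | caesar(15) | caesar(22) | swapcase

Check, running the answer program on each example:
  "vaezlt" -> "vzlt" -> "vzlt" -> "koai" -> "gkwe" -> "GKWE"
  "zkweskqffvva" -> "zkwskqffvv" -> "zkws" -> "ozlh" -> "kvhd" -> "KVHD"
  "lyhzgydxmwz" -> "lyhzgydxmwz" -> "lyhz" -> "anwo" -> "wjsk" -> "WJSK"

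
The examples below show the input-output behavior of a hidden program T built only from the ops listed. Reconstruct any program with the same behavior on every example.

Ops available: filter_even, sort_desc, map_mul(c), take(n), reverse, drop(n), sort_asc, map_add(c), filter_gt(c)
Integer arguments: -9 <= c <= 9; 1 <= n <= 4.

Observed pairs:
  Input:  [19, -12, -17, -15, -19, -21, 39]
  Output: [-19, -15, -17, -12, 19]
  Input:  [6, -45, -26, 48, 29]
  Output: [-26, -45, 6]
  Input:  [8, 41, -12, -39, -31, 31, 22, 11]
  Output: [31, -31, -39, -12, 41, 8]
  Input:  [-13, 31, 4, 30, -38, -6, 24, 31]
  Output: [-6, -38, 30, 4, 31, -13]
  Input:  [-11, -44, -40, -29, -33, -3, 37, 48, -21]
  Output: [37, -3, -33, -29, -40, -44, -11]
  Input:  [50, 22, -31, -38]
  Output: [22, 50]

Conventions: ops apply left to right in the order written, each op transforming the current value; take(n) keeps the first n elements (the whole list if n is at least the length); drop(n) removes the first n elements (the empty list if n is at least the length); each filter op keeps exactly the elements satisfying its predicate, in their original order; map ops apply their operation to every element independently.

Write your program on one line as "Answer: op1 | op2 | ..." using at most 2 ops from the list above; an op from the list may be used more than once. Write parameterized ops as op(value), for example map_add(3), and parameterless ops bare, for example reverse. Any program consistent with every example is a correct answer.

reverse | drop(2)

Check, running the answer program on each example:
  [19, -12, -17, -15, -19, -21, 39] -> [39, -21, -19, -15, -17, -12, 19] -> [-19, -15, -17, -12, 19]
  [6, -45, -26, 48, 29] -> [29, 48, -26, -45, 6] -> [-26, -45, 6]
  [8, 41, -12, -39, -31, 31, 22, 11] -> [11, 22, 31, -31, -39, -12, 41, 8] -> [31, -31, -39, -12, 41, 8]
  [-13, 31, 4, 30, -38, -6, 24, 31] -> [31, 24, -6, -38, 30, 4, 31, -13] -> [-6, -38, 30, 4, 31, -13]
  [-11, -44, -40, -29, -33, -3, 37, 48, -21] -> [-21, 48, 37, -3, -33, -29, -40, -44, -11] -> [37, -3, -33, -29, -40, -44, -11]
  [50, 22, -31, -38] -> [-38, -31, 22, 50] -> [22, 50]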